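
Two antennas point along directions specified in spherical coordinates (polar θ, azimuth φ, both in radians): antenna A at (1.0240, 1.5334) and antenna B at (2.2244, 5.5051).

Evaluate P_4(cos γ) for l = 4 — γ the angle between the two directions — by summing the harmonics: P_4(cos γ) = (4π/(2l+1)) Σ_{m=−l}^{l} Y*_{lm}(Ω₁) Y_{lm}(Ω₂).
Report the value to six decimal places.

Expand P_4 via completeness: Σ_{m} conj(Y_{4,m}) at Ω₁ times Y_{4,m} at Ω₂ —
  m=-4: (0.23297 - 0.03511j) × (-0.17572 + 0.00514j) = -0.04076 + 0.00737j  (running Σ = -0.04076 + 0.00737j)
  m=-3: (-0.04541 - 0.40308j) × (0.26331 - 0.27513j) = -0.12285 - 0.09364j  (running Σ = -0.16361 - 0.08627j)
  m=-2: (-0.21723 + 0.01628j) × (0.00490 + 0.33480j) = -0.00651 - 0.07265j  (running Σ = -0.17012 - 0.15892j)
  m=-1: (-0.00870 - 0.23255j) × (0.06700 + 0.06603j) = 0.01477 - 0.01616j  (running Σ = -0.15535 - 0.17508j)
  m=0: (-0.27001 + 0.00000j) × (-0.34987 + 0.00000j) = 0.09447 + 0.00000j  (running Σ = -0.06088 - 0.17508j)
  m=1: (0.00870 - 0.23255j) × (-0.06700 + 0.06603j) = 0.01477 + 0.01616j  (running Σ = -0.04611 - 0.15892j)
  m=2: (-0.21723 - 0.01628j) × (0.00490 - 0.33480j) = -0.00651 + 0.07265j  (running Σ = -0.05262 - 0.08627j)
  m=3: (0.04541 - 0.40308j) × (-0.26331 - 0.27513j) = -0.12285 + 0.09364j  (running Σ = -0.17548 + 0.00737j)
  m=4: (0.23297 + 0.03511j) × (-0.17572 - 0.00514j) = -0.04076 - 0.00737j  (running Σ = -0.21623 - 0.00000j)
Accumulated sum -0.21623 - 0.00000j; after 4π/(2l+1) scaling, -0.30192 - 0.00000j ⇒ P_4 = -0.301920

-0.301920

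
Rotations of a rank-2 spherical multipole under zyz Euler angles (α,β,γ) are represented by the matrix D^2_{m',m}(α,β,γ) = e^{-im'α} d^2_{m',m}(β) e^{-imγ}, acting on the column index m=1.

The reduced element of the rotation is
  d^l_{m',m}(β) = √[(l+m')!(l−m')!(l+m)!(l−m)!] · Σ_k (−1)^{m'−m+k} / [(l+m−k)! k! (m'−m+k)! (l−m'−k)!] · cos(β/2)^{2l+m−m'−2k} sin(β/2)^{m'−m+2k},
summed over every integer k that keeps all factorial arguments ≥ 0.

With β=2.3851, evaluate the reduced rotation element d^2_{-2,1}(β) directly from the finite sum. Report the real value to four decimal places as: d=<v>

d^2_{-2,1}(β=2.3851) via the finite sum:
Half-angle: c=0.369291, s=0.929314. N=√(1·24·6·1)=12.000000
k: max(0,(1)−(-2))=3 … min(2+(1),2−(-2))=3
  k=3: (−1)^0·12.0000/(6)·0.3693^1·0.9293^3 = +0.592770
d^2_{-2,1}(2.3851) = +0.592770

d=0.5928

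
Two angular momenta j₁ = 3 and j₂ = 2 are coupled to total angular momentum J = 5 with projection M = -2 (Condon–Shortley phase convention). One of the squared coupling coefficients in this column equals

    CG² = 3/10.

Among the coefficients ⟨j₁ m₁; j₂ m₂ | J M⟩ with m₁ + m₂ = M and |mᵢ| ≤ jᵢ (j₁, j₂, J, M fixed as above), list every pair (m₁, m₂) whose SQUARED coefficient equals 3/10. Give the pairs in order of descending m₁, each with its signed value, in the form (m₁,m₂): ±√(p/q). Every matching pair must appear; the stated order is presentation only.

(-2,0): +√(3/10)

Admissible pairs with m₁+m₂ = M = -2: (-3,1), (-2,0), (-1,-1), (0,-2)
  (m₁,m₂)=(0,-2): CG² = 1/6, CG = +√(1/6)
  (m₁,m₂)=(-1,-1): CG² = 1/2, CG = +√(1/2)
  (m₁,m₂)=(-2,0): CG² = 3/10, CG = +√(3/10)   ← matches the target
  (m₁,m₂)=(-3,1): CG² = 1/30, CG = +√(1/30)
Pairs with CG² = 3/10: (-2,0): +√(3/10)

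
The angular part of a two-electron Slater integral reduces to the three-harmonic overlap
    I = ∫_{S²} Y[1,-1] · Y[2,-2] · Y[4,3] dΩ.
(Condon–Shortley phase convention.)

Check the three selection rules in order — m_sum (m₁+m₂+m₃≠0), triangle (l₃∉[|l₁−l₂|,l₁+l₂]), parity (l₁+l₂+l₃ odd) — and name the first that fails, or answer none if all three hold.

triangle

azimuthal sum: -1 − 2 + 3 = 0  ✓
l₃ must lie in [1,3]; have l₃=4  ✗
L = 1 + 2 + 4 = 7 (odd)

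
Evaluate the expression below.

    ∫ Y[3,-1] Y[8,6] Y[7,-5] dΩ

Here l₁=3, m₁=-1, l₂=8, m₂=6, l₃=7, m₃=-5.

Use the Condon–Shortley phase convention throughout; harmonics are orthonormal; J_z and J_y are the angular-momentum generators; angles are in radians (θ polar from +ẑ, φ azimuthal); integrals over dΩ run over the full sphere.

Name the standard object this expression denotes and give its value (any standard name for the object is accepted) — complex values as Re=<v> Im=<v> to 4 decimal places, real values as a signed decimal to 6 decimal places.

Gaunt coefficient, +0.053058

This is a Gaunt coefficient — the integral of a triple product of spherical harmonics over the sphere.
Rules hold: Σm=0, L=18 even, 5≤7≤11.
N = 7·17·15 = 1785
Δ = 4!·2!·12!/19! = 1/5290740
Racah Σ t=1..3: t=1:−1/7257600 t=2:+1/2073600 t=3:−1/7257600 = 1/4838400
⇒ 3j(3 8 7; 0 0 0)² = 252/20995, sgn -1
Racah Σ t=2..4: t=2:+1/3832012800 t=3:−1/239500800 t=4:+1/348364800 = -1/958003200
⇒ 3j(3 8 7; -1 6 -5)² = 8/4845, sgn -1
4πI² = N·(3j₀)²·(3jₘ)² = 14112/398905
I = +1·√(0.0353768/4π) = 0.05305846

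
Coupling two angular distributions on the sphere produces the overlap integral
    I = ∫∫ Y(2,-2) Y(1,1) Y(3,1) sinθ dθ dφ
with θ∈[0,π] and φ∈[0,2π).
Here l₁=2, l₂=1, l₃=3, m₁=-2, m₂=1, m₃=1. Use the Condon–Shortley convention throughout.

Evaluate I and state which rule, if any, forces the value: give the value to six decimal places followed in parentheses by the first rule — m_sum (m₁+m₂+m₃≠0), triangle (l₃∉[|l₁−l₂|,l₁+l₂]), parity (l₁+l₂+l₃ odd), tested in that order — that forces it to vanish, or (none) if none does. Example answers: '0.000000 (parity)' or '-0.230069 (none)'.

-0.082589 (none)

m-sum 0 ✓  L=6 even ✓  1≤3≤3 ✓
Π(2lᵢ+1) = 5×3×7 = 105
triangle coeff Δ(2,1,3) = 1/105
Σ_t [0,0]: t=0:+1/4 = 1/4
(3j)²=3/35 [(2 1 3; 0 0 0)], sign=-1
Σ_t [0,0]: t=0:+1/48 = 1/48
(3j)²=1/105 [(2 1 3; -2 1 1)], sign=+1
⇒ 4πI² = 3/35
I = (-1)√(3/35/(4π)) = -0.08258890
No selection rule forces the value: the integral is nonzero (none).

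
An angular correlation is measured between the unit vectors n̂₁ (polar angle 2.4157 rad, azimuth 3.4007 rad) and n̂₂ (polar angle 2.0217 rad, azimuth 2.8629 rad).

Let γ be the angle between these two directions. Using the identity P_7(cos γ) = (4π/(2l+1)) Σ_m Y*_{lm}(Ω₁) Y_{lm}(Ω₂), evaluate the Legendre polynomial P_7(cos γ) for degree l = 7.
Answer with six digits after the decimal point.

Addition theorem: P_7(cos γ) = (4π/15) Σ_m Y*_{lm}(Ω₁) Y_{lm}(Ω₂), m = −7…7:
  m=-7: Y*=0.00683 - 0.02756j  Y=0.08876 - 0.22219j  product -0.00552 - 0.00396j
  m=-6: Y*=-0.00193 - 0.11970j  Y=0.04386 - 0.43123j  product -0.05170 - 0.00442j
  m=-5: Y*=-0.08061 - 0.28543j  Y=-0.05615 - 0.31333j  product -0.08491 + 0.04129j
  m=-4: Y*=-0.23184 - 0.39176j  Y=0.04910 + 0.10010j  product 0.02783 - 0.04244j
  m=-3: Y*=-0.24969 - 0.24569j  Y=0.23667 + 0.26196j  product 0.00527 - 0.12356j
  m=-2: Y*=0.08004 + 0.04564j  Y=0.03433 + 0.02140j  product 0.00177 + 0.00328j
  m=-1: Y*=0.38044 + 0.10084j  Y=-0.31636 - 0.09052j  product -0.11123 - 0.06634j
  m=+0: Y*=0.02804 + 0.00000j  Y=-0.08230 + 0.00000j  product -0.00231 + 0.00000j
  m=+1: Y*=-0.38044 + 0.10084j  Y=0.31636 - 0.09052j  product -0.11123 + 0.06634j
  m=+2: Y*=0.08004 - 0.04564j  Y=0.03433 - 0.02140j  product 0.00177 - 0.00328j
  m=+3: Y*=0.24969 - 0.24569j  Y=-0.23667 + 0.26196j  product 0.00527 + 0.12356j
  m=+4: Y*=-0.23184 + 0.39176j  Y=0.04910 - 0.10010j  product 0.02783 + 0.04244j
  m=+5: Y*=0.08061 - 0.28543j  Y=0.05615 - 0.31333j  product -0.08491 - 0.04129j
  m=+6: Y*=-0.00193 + 0.11970j  Y=0.04386 + 0.43123j  product -0.05170 + 0.00442j
  m=+7: Y*=-0.00683 - 0.02756j  Y=-0.08876 - 0.22219j  product -0.00552 + 0.00396j
Σ over m = -0.43928 - 0.00000j; ×(4π/15) → -0.36801 - 0.00000j. Real part: -0.368011

-0.368011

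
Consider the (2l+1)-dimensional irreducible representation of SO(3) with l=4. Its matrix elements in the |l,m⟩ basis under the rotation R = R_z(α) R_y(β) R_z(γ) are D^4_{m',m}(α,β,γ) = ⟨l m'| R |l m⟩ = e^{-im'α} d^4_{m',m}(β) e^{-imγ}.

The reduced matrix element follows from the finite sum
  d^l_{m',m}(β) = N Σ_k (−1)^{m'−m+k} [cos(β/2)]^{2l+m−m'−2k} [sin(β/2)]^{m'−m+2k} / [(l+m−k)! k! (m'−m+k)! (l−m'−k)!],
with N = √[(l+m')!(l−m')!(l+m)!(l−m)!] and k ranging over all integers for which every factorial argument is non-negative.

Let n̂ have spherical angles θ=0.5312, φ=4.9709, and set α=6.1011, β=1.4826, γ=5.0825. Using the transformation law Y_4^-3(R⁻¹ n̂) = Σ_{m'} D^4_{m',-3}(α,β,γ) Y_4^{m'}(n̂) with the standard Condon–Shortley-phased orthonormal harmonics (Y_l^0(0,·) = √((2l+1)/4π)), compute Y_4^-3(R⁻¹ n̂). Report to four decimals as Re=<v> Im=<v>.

Re=-0.1207 Im=-0.2954

Need the full column D^4_{m',-3} for m'=−4..4 at α=6.1011, β=1.4826, γ=5.0825.
cos(β/2)=0.737591, sin(β/2)=0.675247
d^4_{-4,-3}: single k=1 term ⇒ +0.226839;  D = -0.084559+0.210490i
d^4_{-3,-3}: k∈[0..1] ⇒ +0.087605 -0.513947 = -0.426343;  D = +0.227938-0.360295i
d^4_{-2,-3}: k∈[0..1] ⇒ -0.300080 +0.754489 = +0.454409;  D = -0.308464+0.333672i
d^4_{-1,-3}: k∈[0..1] ⇒ +0.582762 -0.814018 = -0.231256;  D = +0.185137-0.138577i
d^4_{0,-3}: k∈[0..1] ⇒ -0.795301 +0.666540 = -0.128762;  D = +0.115351-0.057217i
d^4_{1,-3}: k∈[0..1] ⇒ +0.814018 -0.409335 = +0.404682;  D = -0.389103+0.111205i
d^4_{2,-3}: k∈[0..1] ⇒ -0.632335 +0.176653 = -0.455682;  D = +0.453571-0.043811i
d^4_{3,-3}: k∈[0..1] ⇒ +0.361000 -0.043222 = +0.317778;  D = -0.316609-0.027230i
d^4_{4,-3}: single k=0 term ⇒ -0.133537;  D = +0.128774+0.035345i
Y_4^{m'}(θ=0.5312,φ=4.9709) and Σ D·Y over m':
  (-0.0846+0.2105i)·(+0.0149-0.0250i)  (+0.2279-0.3603i)·(-0.0982-0.1002i)  (-0.3085+0.3337i)·(-0.3137+0.1784i)  (+0.1851-0.1386i)·(+0.1164+0.4402i)  (+0.1154-0.0572i)·(+0.0043+0.0000i)  (-0.3891+0.1112i)·(-0.1164+0.4402i)  (+0.4536-0.0438i)·(-0.3137-0.1784i)  (-0.3166-0.0272i)·(+0.0982-0.1002i)  (+0.1288+0.0353i)·(+0.0149+0.0250i)
Y_4^-3(R⁻¹ n̂) = -0.120720-0.295361i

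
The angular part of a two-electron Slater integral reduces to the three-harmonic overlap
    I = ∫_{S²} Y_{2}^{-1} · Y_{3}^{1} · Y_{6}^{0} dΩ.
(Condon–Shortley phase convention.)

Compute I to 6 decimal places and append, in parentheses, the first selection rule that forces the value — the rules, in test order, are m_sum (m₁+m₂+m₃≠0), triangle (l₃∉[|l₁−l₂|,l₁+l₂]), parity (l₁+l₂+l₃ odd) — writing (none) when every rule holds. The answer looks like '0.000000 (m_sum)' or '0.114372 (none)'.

l₃=6 ∉ [1,5] — triangle fails ⇒ I = 0

0.000000 (triangle)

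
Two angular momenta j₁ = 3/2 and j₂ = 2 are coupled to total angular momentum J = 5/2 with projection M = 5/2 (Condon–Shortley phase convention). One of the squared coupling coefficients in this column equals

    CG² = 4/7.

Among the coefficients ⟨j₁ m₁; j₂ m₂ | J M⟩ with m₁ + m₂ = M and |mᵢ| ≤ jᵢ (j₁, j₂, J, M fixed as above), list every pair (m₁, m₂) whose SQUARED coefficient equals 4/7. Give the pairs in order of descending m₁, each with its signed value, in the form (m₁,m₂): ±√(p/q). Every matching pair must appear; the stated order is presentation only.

Admissible pairs with m₁+m₂ = M = 5/2: (1/2,2), (3/2,1)
  (m₁,m₂)=(3/2,1): CG² = 3/7, CG = +√(3/7)
  (m₁,m₂)=(1/2,2): CG² = 4/7, CG = −√(4/7)   ← matches the target
Pairs with CG² = 4/7: (1/2,2): −√(4/7)

(1/2,2): −√(4/7)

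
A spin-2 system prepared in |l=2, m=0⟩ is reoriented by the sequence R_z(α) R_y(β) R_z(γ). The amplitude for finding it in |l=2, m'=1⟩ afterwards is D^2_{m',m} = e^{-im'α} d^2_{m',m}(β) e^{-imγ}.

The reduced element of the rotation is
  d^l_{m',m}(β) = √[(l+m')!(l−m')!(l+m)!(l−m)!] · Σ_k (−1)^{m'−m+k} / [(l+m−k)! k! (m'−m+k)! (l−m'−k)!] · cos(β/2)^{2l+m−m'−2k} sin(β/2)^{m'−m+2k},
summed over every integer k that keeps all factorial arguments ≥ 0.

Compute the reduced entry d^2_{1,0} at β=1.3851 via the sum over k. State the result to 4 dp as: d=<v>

d=-0.2222

d^2_{1,0}(β=1.3851) via the finite sum:
Half-angle: c=0.769620, s=0.638502. N=√(6·1·2·2)=4.898979
k: max(0,(0)−(1))=0 … min(2+(0),2−(1))=1
  k=0: (−1)^1·4.8990/(2)·0.7696^3·0.6385^1 = -0.712964
  k=1: (−1)^2·4.8990/(2)·0.7696^1·0.6385^3 = +0.490725
d^2_{1,0}(1.3851) = -0.712964 +0.490725 = -0.222238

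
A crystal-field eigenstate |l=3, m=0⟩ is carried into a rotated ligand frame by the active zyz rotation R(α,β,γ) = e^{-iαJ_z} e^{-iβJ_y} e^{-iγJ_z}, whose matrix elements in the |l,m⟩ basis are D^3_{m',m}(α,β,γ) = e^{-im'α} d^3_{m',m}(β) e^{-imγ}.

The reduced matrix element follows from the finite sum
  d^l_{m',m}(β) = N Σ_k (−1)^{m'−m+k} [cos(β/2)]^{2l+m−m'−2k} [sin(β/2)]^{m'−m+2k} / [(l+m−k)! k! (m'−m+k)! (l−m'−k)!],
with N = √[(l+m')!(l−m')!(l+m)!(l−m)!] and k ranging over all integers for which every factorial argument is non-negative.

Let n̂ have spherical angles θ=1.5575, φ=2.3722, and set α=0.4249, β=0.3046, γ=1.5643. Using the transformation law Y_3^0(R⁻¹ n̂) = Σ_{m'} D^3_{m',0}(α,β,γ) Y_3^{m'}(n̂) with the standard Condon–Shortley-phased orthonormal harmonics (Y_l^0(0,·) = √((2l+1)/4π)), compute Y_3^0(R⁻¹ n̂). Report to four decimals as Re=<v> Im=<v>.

Need the full column D^3_{m',0} for m'=−3..3 at α=0.4249, β=0.3046, γ=1.5643.
cos(β/2)=0.988425, sin(β/2)=0.151712
d^3_{-3,0}: single k=3 term ⇒ +0.015080;  D = +0.004400+0.014424i
d^3_{-2,0}: k∈[2..3] ⇒ +0.120330 -0.002835 = +0.117495;  D = +0.077563+0.088256i
d^3_{-1,0}: k∈[1..3] ⇒ +0.495825 -0.035043 +0.000275 = +0.461057;  D = +0.420060+0.190061i
d^3_{0,0}: k∈[0..3] ⇒ +0.932528 -0.197723 +0.004658 -0.000012 = +0.739451;  D = +0.739451+0.000000i
d^3_{1,0}: k∈[0..2] ⇒ -0.495825 +0.035043 -0.000275 = -0.461057;  D = -0.420060+0.190061i
d^3_{2,0}: k∈[0..1] ⇒ +0.120330 -0.002835 = +0.117495;  D = +0.077563-0.088256i
d^3_{3,0}: single k=0 term ⇒ -0.015080;  D = -0.004400+0.014424i
Y_3^{m'}(θ=1.5575,φ=2.3722) and Σ D·Y over m':
  (+0.0044+0.0144i)·(+0.2804-0.3088i)  (+0.0776+0.0883i)·(+0.0004+0.0136i)  (+0.4201+0.1901i)·(+0.2319+0.2246i)  (+0.7395+0.0000i)·(-0.0149+0.0000i)  (-0.4201+0.1901i)·(-0.2319+0.2246i)  (+0.0776-0.0883i)·(+0.0004-0.0136i)  (-0.0044+0.0144i)·(-0.2804-0.3088i)
Y_3^0(R⁻¹ n̂) = +0.107505+0.000000i

Re=0.1075 Im=0.0000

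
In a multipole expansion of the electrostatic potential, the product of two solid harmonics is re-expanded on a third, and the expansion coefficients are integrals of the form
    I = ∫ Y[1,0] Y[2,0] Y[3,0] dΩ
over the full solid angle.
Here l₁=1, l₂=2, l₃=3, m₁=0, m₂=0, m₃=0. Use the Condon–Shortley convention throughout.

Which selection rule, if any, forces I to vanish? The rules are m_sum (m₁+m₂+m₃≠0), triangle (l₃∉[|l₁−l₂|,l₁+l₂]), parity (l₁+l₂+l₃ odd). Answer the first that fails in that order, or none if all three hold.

none

azimuthal sum: 0 + 0 + 0 = 0  ✓
1 ≤ 3 ≤ 3 (triangle on l)  ✓
L = 1 + 2 + 3 = 6 (even)  ✓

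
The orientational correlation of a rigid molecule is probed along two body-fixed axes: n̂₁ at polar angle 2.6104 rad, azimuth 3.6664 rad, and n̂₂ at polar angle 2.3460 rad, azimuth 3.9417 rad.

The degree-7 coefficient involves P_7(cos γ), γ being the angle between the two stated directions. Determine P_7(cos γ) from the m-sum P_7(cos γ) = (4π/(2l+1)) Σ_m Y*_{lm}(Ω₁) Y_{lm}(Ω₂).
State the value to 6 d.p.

Expand P_7 via completeness: Σ_{m} conj(Y_{7,m}) at Ω₁ times Y_{7,m} at Ω₂ —
  m=-7: Y*=+0.003688+0.002171i  Y=-0.036810-0.029915i  product -0.000071-0.000190i
  m=-6: Y*=+0.027256+0.000198i  Y=-0.015327-0.173218i  product -0.000384-0.004724i
  m=-5: Y*=+0.092152-0.052464i  Y=+0.239200-0.277251i  product +0.007497-0.038099i
  m=-4: Y*=+0.139985-0.239777i  Y=+0.449415-0.026473i  product +0.056564-0.111465i
  m=-3: Y*=+0.001719-0.474030i  Y=+0.148095+0.135569i  product +0.064518-0.069968i
  m=-2: Y*=-0.211194-0.367850i  Y=-0.007512-0.255283i  product -0.092319+0.056678i
  m=-1: Y*=+0.054654+0.031643i  Y=+0.229476-0.236329i  product +0.020020-0.005655i
  m=+0: Y*=+0.445251-0.000000i  Y=-0.164530+0.000000i  product -0.073257+0.000000i
  m=+1: Y*=-0.054654+0.031643i  Y=-0.229476-0.236329i  product +0.020020+0.005655i
  m=+2: Y*=-0.211194+0.367850i  Y=-0.007512+0.255283i  product -0.092319-0.056678i
  m=+3: Y*=-0.001719-0.474030i  Y=-0.148095+0.135569i  product +0.064518+0.069968i
  m=+4: Y*=+0.139985+0.239777i  Y=+0.449415+0.026473i  product +0.056564+0.111465i
  m=+5: Y*=-0.092152-0.052464i  Y=-0.239200-0.277251i  product +0.007497+0.038099i
  m=+6: Y*=+0.027256-0.000198i  Y=-0.015327+0.173218i  product -0.000384+0.004724i
  m=+7: Y*=-0.003688+0.002171i  Y=+0.036810-0.029915i  product -0.000071+0.000190i
Σ over m = +0.038394+0.000000i; ×(4π/15) → +0.032165+0.000000i. Real part: 0.032165

0.032165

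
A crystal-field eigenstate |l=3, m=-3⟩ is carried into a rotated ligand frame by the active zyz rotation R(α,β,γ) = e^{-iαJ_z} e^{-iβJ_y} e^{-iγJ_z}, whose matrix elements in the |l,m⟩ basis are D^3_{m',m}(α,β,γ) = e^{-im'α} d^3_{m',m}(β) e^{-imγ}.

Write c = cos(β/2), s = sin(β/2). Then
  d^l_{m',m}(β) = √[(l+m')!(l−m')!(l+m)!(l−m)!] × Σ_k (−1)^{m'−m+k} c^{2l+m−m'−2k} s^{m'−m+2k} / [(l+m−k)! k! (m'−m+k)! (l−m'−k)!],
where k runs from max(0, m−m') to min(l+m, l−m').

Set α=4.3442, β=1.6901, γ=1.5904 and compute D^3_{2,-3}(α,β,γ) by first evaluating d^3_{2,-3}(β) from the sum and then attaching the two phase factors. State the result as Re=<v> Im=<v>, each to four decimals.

D^3_{2,-3}(4.3442,1.6901,1.5904) = e^{-i·2·4.3442}·d^3_{2,-3}(1.6901)·e^{-i·-3·1.5904}. Compute d first:
With c≡cos(β/2)=0.663694 and s≡sin(β/2)=0.748004, N=[120·1·1·720]^{1/2}=293.938769
The bounds max(0,m−m')=0 and min(l+m,l−m')=0 give 1 term
  k=0: (−1)^5·293.9388/(120)·0.6637^1·0.7480^5 = -0.380683
d^3_{2,-3}(1.6901) = -0.380683
Attach z-rotation phases: D = e^{-i(2)(4.3442)}·(-0.380683)·e^{-i(-3)(1.5904)} = +0.271806-0.266535i

Re=0.2718 Im=-0.2665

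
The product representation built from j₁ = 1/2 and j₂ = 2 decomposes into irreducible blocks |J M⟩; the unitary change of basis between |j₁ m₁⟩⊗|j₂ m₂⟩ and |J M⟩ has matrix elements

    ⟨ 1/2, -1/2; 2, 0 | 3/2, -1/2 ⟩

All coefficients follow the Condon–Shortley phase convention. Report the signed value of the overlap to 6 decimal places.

−√(2/5) = -0.632456

√[4·1!0!3!/5! · 0!1!2!2!1!2!] = √(8/5)
  +(−1)^1/∏(1,0,0,1,0,2)! = -1/2  (running -1/2)
⟨..|..⟩ = √(8/5)·(-1/2) = -0.632456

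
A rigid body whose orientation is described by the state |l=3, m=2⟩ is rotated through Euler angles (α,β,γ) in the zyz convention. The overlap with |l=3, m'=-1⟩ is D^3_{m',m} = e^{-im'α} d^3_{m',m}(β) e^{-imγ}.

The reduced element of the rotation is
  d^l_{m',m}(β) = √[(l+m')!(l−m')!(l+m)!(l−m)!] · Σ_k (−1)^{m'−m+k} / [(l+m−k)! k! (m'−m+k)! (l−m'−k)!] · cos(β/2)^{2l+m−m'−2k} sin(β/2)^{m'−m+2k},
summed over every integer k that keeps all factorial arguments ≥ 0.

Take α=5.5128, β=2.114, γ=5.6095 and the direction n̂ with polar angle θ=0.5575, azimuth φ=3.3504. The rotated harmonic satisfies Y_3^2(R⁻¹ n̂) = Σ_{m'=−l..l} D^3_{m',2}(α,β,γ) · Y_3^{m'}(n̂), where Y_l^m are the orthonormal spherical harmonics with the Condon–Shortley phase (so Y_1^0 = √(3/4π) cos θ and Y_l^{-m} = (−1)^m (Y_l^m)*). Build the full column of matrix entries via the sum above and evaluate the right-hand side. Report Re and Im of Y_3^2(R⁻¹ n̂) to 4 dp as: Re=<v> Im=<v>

Re=0.3259 Im=-0.1729

Need the full column D^3_{m',2} for m'=−3..3 at α=5.5128, β=2.1140, γ=5.6095.
cos(β/2)=0.491487, sin(β/2)=0.870885
d^3_{-3,2}: single k=5 term ⇒ +0.603103;  D = +0.344019-0.495363i
d^3_{-2,2}: k∈[4..5] ⇒ +0.694764 -0.436279 = +0.258484;  D = +0.253665-0.049680i
d^3_{-1,2}: k∈[3..4] ⇒ +0.495962 -0.778603 = -0.282641;  D = -0.236884-0.154180i
d^3_{0,2}: k∈[2..3] ⇒ +0.242399 -0.761075 = -0.518677;  D = -0.114924-0.505785i
d^3_{1,2}: k∈[1..2] ⇒ +0.078981 -0.495962 = -0.416981;  D = +0.216869-0.356148i
d^3_{2,2}: k∈[0..1] ⇒ +0.014095 -0.221279 = -0.207183;  D = +0.200564-0.051951i
d^3_{3,2}: single k=0 term ⇒ -0.061178;  D = +0.053185+0.030235i
Y_3^{m'}(θ=0.5575,φ=3.3504) and Σ D·Y over m':
  (+0.3440-0.4954i)·(-0.0501+0.0362i)  (+0.2537-0.0497i)·(+0.2219-0.0985i)  (-0.2369-0.1542i)·(-0.4350+0.0922i)  (-0.1149-0.5058i)·(+0.1901+0.0000i)  (+0.2169-0.3561i)·(+0.4350+0.0922i)  (+0.2006-0.0520i)·(+0.2219+0.0985i)  (+0.0532+0.0302i)·(+0.0501+0.0362i)
Y_3^2(R⁻¹ n̂) = +0.325858-0.172948i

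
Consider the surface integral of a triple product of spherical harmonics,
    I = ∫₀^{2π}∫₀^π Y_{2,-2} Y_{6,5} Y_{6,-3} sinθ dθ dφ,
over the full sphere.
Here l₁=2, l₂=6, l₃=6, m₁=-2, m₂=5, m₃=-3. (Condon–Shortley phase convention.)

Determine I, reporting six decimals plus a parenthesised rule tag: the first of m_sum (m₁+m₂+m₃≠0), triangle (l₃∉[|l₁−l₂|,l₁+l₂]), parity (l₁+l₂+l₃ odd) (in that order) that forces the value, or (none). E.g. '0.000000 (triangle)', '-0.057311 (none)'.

Checks pass: Σm=0; 14 even; l₃=6∈[4,8].
(2·2+1)(2·6+1)(2·6+1) = 845
Δ: 2! 2! 10! / 15! → 1/90090
sum: t=0:+1/69120 t=1:−1/14400 t=2:+1/69120 = -7/172800
3j²(2 6 6; 0 0 0) = Δ·Π!·Σ² = 14/715  (sign -1)
sum: t=2:+1/1451520 = 1/1451520
3j²(2 6 6; -2 5 -3) = Δ·Π!·Σ² = 1/91  (sign -1)
combine: 4πI² = 845·14/715·1/91 = 2/11
take √, sign +1: I = 0.12028562
No selection rule forces the value: the integral is nonzero (none).

0.120286 (none)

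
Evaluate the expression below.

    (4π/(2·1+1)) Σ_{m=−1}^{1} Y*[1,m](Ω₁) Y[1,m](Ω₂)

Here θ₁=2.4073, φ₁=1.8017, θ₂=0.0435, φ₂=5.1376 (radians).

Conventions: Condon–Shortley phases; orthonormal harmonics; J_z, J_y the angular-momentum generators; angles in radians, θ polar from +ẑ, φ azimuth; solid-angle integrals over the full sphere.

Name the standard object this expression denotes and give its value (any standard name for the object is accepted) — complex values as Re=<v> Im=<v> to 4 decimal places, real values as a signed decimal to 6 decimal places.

Legendre polynomial (addition theorem), -0.770193

This sum is the spherical-harmonic addition theorem: it equals the Legendre polynomial P_l(cos γ) of the angle γ between the two directions.
Summing Y*_{l m}(θ₁,φ₁)·Y_{l m}(θ₂,φ₂) over m ∈ [−1, 1]; prefactor 4π/(2·1+1) = 4.188790:
  term(m=-1) = (-0.003413, 0.000672)   from Y*(Ω₁)=(-0.052981, 0.225359), Y(Ω₂)=(0.006198, 0.013686)
  term(m=+0) = (-0.177045, -0.000000)   from Y*(Ω₁)=(-0.362692, -0.000000), Y(Ω₂)=(0.488140, 0.000000)
  term(m=+1) = (-0.003413, -0.000672)   from Y*(Ω₁)=(0.052981, 0.225359), Y(Ω₂)=(-0.006198, 0.013686)
Total Σ_m = (-0.183870, 0.000000). Multiply by 4.188790: (-0.770193, 0.000000). P_1(cos γ) = -0.770193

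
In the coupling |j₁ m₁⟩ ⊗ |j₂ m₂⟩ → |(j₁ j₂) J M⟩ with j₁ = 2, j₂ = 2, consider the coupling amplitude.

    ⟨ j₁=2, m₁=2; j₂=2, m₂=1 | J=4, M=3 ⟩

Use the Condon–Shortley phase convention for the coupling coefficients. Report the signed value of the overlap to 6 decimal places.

j₁+j₂−J=0  J+j₁−j₂=4  J−j₁+j₂=4  j₁+j₂+J+1=9
(j₁±m₁, j₂±m₂, J±M) = (4,0,3,1,7,1)
P² = 10368
sum k=0..0:
  [0] +1/144 = 1/144
S = 1/144
C² = P²·S² = 1/2 ; C = +0.707107

+√(1/2) = +0.707107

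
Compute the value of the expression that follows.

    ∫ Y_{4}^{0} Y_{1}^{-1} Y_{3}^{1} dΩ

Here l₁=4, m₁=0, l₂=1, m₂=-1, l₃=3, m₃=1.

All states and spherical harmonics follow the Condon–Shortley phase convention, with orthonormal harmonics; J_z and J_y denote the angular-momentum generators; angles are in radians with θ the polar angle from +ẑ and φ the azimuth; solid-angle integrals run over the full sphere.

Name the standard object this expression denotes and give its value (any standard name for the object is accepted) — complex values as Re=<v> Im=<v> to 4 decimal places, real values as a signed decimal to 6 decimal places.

Gaunt coefficient, +0.150786

This is a Gaunt coefficient — the integral of a triple product of spherical harmonics over the sphere.
Checks pass: Σm=0; 8 even; l₃=3∈[3,5].
(2·4+1)(2·1+1)(2·3+1) = 189
Δ: 2! 6! 0! / 9! → 1/252
sum: t=1:−1/36 = -1/36
3j²(4 1 3; 0 0 0) = Δ·Π!·Σ² = 4/63  (sign +1)
sum: t=0:+1/96 = 1/96
3j²(4 1 3; 0 -1 1) = Δ·Π!·Σ² = 1/42  (sign +1)
combine: 4πI² = 189·4/63·1/42 = 2/7
take √, sign +1: I = 0.15078601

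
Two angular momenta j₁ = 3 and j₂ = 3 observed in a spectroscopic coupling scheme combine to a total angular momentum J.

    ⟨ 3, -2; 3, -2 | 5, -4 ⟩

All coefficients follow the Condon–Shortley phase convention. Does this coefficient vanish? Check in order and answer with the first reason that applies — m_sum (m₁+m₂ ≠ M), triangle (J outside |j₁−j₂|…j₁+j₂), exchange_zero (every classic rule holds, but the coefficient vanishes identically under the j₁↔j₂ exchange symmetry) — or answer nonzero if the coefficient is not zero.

m-sum: m₁+m₂ = -2+(-2) = -4, M = -4  ✓
triangle: |j₁−j₂| = 0 ≤ J = 5 ≤ j₁+j₂ = 6  ✓
exchange: j₁=j₂ and m₁=m₂, and (−1)^(j₁+j₂−J) = (−1)^1 = −1 forces ⟨j₁m₁;j₂m₂|JM⟩ = −⟨j₂m₂;j₁m₁|JM⟩ = −⟨j₁m₁;j₂m₂|JM⟩ ⇒ the coefficient vanishes identically
Racah sum check: Σ_k collapses to 0 ⇒ CG = 0

exchange_zero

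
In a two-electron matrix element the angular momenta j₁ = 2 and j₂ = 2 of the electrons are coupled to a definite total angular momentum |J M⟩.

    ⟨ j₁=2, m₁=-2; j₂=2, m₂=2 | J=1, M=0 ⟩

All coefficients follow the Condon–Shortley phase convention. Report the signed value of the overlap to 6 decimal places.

-0.632456  (= −√(2/5))

j₁+j₂−J=3  J+j₁−j₂=1  J−j₁+j₂=1  j₁+j₂+J+1=6
(j₁±m₁, j₂±m₂, J±M) = (0,4,4,0,1,1)
P² = 72/5
sum k=3..3:
  [3] −1/6 = -1/6
S = -1/6
C² = P²·S² = 2/5 ; C = -0.632456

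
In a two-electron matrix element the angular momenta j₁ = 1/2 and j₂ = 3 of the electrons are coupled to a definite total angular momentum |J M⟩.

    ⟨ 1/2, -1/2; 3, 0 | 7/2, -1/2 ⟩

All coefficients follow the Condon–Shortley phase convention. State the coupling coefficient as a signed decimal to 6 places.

+0.755929

triangle: 0!*1!*6!/8! = 720/40320
(j±m)!: 0!*1!*3!*3!*3!*4! = 5184
prefactor² = (2J+1)*Δ*N² = 5184/7
  k=0: +1/(0!*0!*1!*3!*0!*3!) = 1/36
Σ = 1/36  ⇒  CG² = 5184/7*(1/36)² = 4/7
CG = +√(4/7) = +0.755929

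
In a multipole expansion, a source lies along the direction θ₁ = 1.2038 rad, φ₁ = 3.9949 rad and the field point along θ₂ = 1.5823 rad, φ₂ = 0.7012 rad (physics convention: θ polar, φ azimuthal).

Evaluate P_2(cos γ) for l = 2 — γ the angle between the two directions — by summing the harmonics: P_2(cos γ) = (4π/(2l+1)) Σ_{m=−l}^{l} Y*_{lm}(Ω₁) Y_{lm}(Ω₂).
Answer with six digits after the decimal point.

0.788156

Expand P_2 via completeness: Σ_{m} conj(Y_{2,m}) at Ω₁ times Y_{2,m} at Ω₂ —
  m=-2: Y*=-0.04557 + 0.33344j  Y=0.06473 - 0.38076j  product 0.12401 + 0.03893j
  m=-1: Y*=-0.17012 - 0.19495j  Y=-0.00679 + 0.00573j  product 0.00227 + 0.00035j
  m=+0: Y*=-0.19357 + 0.00000j  Y=-0.31527 + 0.00000j  product 0.06103 + 0.00000j
  m=+1: Y*=0.17012 - 0.19495j  Y=0.00679 + 0.00573j  product 0.00227 - 0.00035j
  m=+2: Y*=-0.04557 - 0.33344j  Y=0.06473 + 0.38076j  product 0.12401 - 0.03893j
Total Σ_m = 0.31360 + 0.00000j. Multiply by 2.513274: 0.78816 + 0.00000j. P_2(cos γ) = 0.788156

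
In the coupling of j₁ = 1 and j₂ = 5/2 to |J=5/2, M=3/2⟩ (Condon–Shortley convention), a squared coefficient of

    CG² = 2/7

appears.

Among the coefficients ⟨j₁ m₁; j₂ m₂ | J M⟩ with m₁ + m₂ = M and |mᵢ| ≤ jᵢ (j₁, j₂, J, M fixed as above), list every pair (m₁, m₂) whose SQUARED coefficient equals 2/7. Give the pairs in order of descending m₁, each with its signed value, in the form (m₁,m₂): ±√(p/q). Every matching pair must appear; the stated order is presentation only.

Admissible pairs with m₁+m₂ = M = 3/2: (-1,5/2), (0,3/2), (1,1/2)
  (m₁,m₂)=(1,1/2): CG² = 16/35, CG = +√(16/35)
  (m₁,m₂)=(0,3/2): CG² = 9/35, CG = −√(9/35)
  (m₁,m₂)=(-1,5/2): CG² = 2/7, CG = −√(2/7)   ← matches the target
Pairs with CG² = 2/7: (-1,5/2): −√(2/7)

(-1,5/2): −√(2/7)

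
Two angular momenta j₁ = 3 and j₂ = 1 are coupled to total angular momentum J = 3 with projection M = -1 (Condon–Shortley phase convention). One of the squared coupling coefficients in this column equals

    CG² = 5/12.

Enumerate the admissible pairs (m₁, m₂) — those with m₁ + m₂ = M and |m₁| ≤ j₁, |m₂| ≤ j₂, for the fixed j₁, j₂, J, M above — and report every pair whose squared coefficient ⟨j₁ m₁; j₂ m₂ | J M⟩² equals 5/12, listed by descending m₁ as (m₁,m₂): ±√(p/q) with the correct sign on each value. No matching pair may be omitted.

Admissible pairs with m₁+m₂ = M = -1: (-2,1), (-1,0), (0,-1)
  (m₁,m₂)=(0,-1): CG² = 1/2, CG = +√(1/2)
  (m₁,m₂)=(-1,0): CG² = 1/12, CG = −√(1/12)
  (m₁,m₂)=(-2,1): CG² = 5/12, CG = −√(5/12)   ← matches the target
Pairs with CG² = 5/12: (-2,1): −√(5/12)

(-2,1): −√(5/12)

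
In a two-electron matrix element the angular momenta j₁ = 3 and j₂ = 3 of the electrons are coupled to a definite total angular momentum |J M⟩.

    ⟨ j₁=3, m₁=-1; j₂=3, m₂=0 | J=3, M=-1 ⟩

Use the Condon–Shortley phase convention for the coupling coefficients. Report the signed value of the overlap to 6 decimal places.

+√(1/6) = +0.408248

j₁+j₂−J=3  J+j₁−j₂=3  J−j₁+j₂=3  j₁+j₂+J+1=10
(j₁±m₁, j₂±m₂, J±M) = (2,4,3,3,2,4)
P² = 864/25
sum k=1..3:
  [1] −1/24 = -1/24
  [2] +1/8 = 1/8
  [3] −1/72 = -1/72
S = 5/72
C² = P²·S² = 1/6 ; C = +0.408248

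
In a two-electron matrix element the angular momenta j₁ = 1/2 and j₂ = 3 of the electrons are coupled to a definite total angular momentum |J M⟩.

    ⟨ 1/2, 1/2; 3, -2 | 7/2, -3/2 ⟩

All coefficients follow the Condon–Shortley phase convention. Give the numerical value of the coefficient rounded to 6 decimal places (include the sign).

triangle: 0!*1!*6!/8! = 720/40320
(j±m)!: 1!*0!*1!*5!*2!*5! = 28800
prefactor² = (2J+1)*Δ*N² = 28800/7
  k=0: +1/(0!*0!*0!*1!*1!*5!) = 1/120
Σ = 1/120  ⇒  CG² = 28800/7*(1/120)² = 2/7
CG = +√(2/7) = +0.534522

+0.534522  (= +√(2/7))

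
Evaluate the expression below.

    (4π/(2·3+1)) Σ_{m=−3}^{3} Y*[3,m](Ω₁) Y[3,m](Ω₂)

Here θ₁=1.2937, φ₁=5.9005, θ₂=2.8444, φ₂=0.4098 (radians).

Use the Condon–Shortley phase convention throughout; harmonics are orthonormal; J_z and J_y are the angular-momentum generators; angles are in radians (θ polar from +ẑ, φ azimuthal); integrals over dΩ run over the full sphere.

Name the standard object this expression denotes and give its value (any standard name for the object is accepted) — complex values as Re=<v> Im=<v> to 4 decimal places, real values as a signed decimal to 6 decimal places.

This sum is the spherical-harmonic addition theorem: it equals the Legendre polynomial P_l(cos γ) of the angle γ between the two directions.
Term-by-term m-sum for l=3 (normalisation 4π/7 = 1.795196):
  term(m=-3) = -0.00281 - 0.00269j   from Y*(Ω₁)=0.15232 - 0.33859j, Y(Ω₂)=0.00351 - 0.00987j
  term(m=-2) = 0.00031 + 0.02167j   from Y*(Ω₁)=0.18652 - 0.17920j, Y(Ω₂)=-0.05719 + 0.06124j
  term(m=-1) = -0.04616 + 0.04682j   from Y*(Ω₁)=-0.18046 + 0.07264j, Y(Ω₂)=0.30999 - 0.13466j
  term(m=+0) = 0.15029 + 0.00000j   from Y*(Ω₁)=-0.26806 + 0.00000j, Y(Ω₂)=-0.56064 + 0.00000j
  term(m=+1) = -0.04616 - 0.04682j   from Y*(Ω₁)=0.18046 + 0.07264j, Y(Ω₂)=-0.30999 - 0.13466j
  term(m=+2) = 0.00031 - 0.02167j   from Y*(Ω₁)=0.18652 + 0.17920j, Y(Ω₂)=-0.05719 - 0.06124j
  term(m=+3) = -0.00281 + 0.00269j   from Y*(Ω₁)=-0.15232 - 0.33859j, Y(Ω₂)=-0.00351 - 0.00987j
Total Σ_m = 0.05296 - 0.00000j. Multiply by 1.795196: 0.09508 - 0.00000j. P_3(cos γ) = 0.095080

Legendre polynomial (addition theorem), +0.095080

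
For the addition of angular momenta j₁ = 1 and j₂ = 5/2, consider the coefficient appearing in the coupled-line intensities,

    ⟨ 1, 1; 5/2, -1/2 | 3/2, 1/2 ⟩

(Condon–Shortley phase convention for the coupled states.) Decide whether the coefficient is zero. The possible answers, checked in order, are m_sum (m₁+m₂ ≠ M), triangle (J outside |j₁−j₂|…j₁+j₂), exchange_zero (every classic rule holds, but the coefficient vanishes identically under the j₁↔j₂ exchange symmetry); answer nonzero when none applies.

m-sum: m₁+m₂ = 1+(-1/2) = 1/2, M = 1/2  ✓
triangle: |j₁−j₂| = 3/2 ≤ J = 3/2 ≤ j₁+j₂ = 7/2  ✓
exchange: j₁≠j₂ or m₁≠m₂ — the exchange symmetry imposes no constraint here
value check: CG = +√(1/5) = +0.447214 ≠ 0

nonzero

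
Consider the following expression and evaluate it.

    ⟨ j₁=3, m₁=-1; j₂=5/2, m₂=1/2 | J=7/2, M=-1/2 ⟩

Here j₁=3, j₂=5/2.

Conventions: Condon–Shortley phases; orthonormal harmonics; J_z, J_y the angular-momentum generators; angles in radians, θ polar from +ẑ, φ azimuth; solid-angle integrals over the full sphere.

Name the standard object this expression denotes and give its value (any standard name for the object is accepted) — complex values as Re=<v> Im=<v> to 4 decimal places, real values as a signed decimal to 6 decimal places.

Clebsch–Gordan coefficient, −√(1/63) ≈ -0.125988

This is a Clebsch–Gordan (vector-coupling) coefficient.
triangle: 2!×4!×3!/10! = 288/3628800
(j±m)!: 2!×4!×3!×2!×3!×4! = 82944
prefactor² = (2J+1)×Δ×N² = 9216/175
  k=0: +1/(0!×2!×4!×3!×0!×0!) = 1/288
  k=1: −1/(1!×1!×3!×2!×1!×1!) = -1/12
  k=2: +1/(2!×0!×2!×1!×2!×2!) = 1/16
Σ = -5/288  ⇒  CG² = 9216/175×(-5/288)² = 1/63
CG = −√(1/63) = -0.125988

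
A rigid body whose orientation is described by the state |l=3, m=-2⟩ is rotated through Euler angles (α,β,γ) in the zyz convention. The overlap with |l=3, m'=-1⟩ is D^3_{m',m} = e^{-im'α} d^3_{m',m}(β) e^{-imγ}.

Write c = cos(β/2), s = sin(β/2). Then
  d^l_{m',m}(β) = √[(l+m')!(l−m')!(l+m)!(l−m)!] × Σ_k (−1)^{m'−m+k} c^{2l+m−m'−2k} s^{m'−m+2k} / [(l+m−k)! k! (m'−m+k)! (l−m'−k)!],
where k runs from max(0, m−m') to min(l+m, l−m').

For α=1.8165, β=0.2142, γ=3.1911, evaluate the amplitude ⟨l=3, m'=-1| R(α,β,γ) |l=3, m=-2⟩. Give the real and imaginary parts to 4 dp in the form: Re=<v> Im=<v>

Re=0.1084 Im=-0.3020

D^3_{-1,-2}(1.8165,0.2142,3.1911) = e^{-i·-1·1.8165}·d^3_{-1,-2}(0.2142)·e^{-i·-2·3.1911}. Compute d first:
c=cos(0.214200/2)=0.994270, s=sin(0.214200/2)=0.106895; N=√[2·24·1·120]=75.894664
k∈{0,1} keeps every argument non-negative
  k=0: (−1)^1·75.8947/(24)·0.9943^5·0.1069^1 = -0.328459
  k=1: (−1)^2·75.8947/(12)·0.9943^3·0.1069^3 = +0.007593
d^3_{-1,-2}(0.2142) = -0.328459 +0.007593 = -0.320866
D = (-0.243239+0.969966i)·(-0.320866)·(+0.995102+0.098853i) = +0.108431-0.301990i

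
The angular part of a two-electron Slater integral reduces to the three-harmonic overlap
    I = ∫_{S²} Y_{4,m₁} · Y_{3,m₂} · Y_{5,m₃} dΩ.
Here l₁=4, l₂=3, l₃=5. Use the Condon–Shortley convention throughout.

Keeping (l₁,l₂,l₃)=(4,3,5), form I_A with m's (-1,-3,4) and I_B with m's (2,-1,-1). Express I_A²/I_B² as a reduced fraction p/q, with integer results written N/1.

5670/1849

l's match ⇒ only the (l;m) 3-j factors differ between A and B.
A: triangle coeff Δ(4,3,5) = 1/180180; Σ_t [0,0]: t=0:+1/5760 = 1/5760; (3j)²=9/286 [(4 3 5; -1 -3 4)], sign=-1
B: triangle coeff Δ(4,3,5) = 1/180180; Σ_t [0,2]: t=0:+1/384 t=1:−1/720 t=2:+1/34560 = 43/34560; (3j)²=1849/180180 [(4 3 5; 2 -1 -1)], sign=+1
I_A²/I_B² = (9/286)/(1849/180180) = 5670/1849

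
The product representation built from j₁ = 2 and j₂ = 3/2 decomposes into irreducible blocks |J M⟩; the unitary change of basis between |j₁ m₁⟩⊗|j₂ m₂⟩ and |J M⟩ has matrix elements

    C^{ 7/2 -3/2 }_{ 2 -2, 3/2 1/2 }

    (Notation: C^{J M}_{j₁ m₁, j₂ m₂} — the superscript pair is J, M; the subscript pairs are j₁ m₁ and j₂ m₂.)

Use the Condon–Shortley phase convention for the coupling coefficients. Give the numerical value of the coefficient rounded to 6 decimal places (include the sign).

√[8·0!4!3!/8! · 0!4!2!1!2!5!] = √(2304/7)
  +(−1)^0/∏(0,0,4,2,0,1)! = 1/48  (running 1/48)
⟨..|..⟩ = √(2304/7)·(1/48) = +0.377964

+√(1/7) ≈ +0.377964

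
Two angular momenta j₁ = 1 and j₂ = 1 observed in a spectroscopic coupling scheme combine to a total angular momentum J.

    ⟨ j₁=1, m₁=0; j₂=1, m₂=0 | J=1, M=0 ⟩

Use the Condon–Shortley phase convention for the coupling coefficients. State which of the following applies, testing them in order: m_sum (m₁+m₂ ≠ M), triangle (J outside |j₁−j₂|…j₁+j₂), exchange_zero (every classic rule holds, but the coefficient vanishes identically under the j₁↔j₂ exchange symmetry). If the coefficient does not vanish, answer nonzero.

exchange_zero

m-sum: m₁+m₂ = 0+0 = 0, M = 0  ✓
triangle: |j₁−j₂| = 0 ≤ J = 1 ≤ j₁+j₂ = 2  ✓
exchange: j₁=j₂ and m₁=m₂, and (−1)^(j₁+j₂−J) = (−1)^1 = −1 forces ⟨j₁m₁;j₂m₂|JM⟩ = −⟨j₂m₂;j₁m₁|JM⟩ = −⟨j₁m₁;j₂m₂|JM⟩ ⇒ the coefficient vanishes identically
Racah sum check: Σ_k collapses to 0 ⇒ CG = 0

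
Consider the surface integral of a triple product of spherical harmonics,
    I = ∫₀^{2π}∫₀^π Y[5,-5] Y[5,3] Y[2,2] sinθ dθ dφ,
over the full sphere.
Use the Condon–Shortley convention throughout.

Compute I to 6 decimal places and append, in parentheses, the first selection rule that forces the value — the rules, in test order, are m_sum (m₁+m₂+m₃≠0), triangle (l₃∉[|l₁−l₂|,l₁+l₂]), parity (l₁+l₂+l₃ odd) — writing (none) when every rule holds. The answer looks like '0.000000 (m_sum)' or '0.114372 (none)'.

0.088588 (none)

m-sum 0 ✓  L=12 even ✓  0≤2≤10 ✓
Π(2lᵢ+1) = 11×11×5 = 605
triangle coeff Δ(5,5,2) = 1/38610
Σ_t [3,5]: t=3:−1/2880 t=4:+1/576 t=5:−1/2880 = 1/960
(3j)²=10/429 [(5 5 2; 0 0 0)], sign=+1
Σ_t [8,8]: t=8:+1/161280 = 1/161280
(3j)²=1/143 [(5 5 2; -5 3 2)], sign=+1
⇒ 4πI² = 50/507
I = (+1)√(50/507/(4π)) = 0.08858824
No selection rule forces the value: the integral is nonzero (none).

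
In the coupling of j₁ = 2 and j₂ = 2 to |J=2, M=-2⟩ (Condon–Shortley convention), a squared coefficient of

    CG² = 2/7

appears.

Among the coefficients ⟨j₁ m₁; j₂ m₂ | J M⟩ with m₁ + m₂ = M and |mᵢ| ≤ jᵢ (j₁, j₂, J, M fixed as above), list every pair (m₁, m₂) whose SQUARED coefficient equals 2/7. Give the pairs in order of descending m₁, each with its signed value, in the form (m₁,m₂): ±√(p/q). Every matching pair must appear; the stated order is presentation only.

(0,-2): +√(2/7); (-2,0): +√(2/7)

Admissible pairs with m₁+m₂ = M = -2: (-2,0), (-1,-1), (0,-2)
  (m₁,m₂)=(0,-2): CG² = 2/7, CG = +√(2/7)   ← matches the target
  (m₁,m₂)=(-1,-1): CG² = 3/7, CG = −√(3/7)
  (m₁,m₂)=(-2,0): CG² = 2/7, CG = +√(2/7)   ← matches the target
Pairs with CG² = 2/7: (0,-2): +√(2/7); (-2,0): +√(2/7)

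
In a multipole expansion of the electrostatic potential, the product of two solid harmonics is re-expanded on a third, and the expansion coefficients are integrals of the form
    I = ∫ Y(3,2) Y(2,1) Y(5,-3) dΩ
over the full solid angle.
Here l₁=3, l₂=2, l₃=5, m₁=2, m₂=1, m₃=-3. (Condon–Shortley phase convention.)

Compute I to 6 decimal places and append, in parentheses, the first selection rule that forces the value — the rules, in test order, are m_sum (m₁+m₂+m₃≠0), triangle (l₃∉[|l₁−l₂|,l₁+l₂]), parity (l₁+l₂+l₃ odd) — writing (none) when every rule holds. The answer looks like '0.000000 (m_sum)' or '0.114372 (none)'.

-0.253584 (none)

Rules hold: Σm=0, L=10 even, 1≤5≤5.
N = 7·5·11 = 385
Δ = 0!·6!·4!/11! = 1/2310
Racah Σ t=0..0: t=0:+1/144 = 1/144
⇒ 3j(3 2 5; 0 0 0)² = 10/231, sgn -1
Racah Σ t=0..0: t=0:+1/720 = 1/720
⇒ 3j(3 2 5; 2 1 -3)² = 8/165, sgn +1
4πI² = N·(3j₀)²·(3jₘ)² = 80/99
I = -1·√(0.808081/4π) = -0.25358436
No selection rule forces the value: the integral is nonzero (none).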